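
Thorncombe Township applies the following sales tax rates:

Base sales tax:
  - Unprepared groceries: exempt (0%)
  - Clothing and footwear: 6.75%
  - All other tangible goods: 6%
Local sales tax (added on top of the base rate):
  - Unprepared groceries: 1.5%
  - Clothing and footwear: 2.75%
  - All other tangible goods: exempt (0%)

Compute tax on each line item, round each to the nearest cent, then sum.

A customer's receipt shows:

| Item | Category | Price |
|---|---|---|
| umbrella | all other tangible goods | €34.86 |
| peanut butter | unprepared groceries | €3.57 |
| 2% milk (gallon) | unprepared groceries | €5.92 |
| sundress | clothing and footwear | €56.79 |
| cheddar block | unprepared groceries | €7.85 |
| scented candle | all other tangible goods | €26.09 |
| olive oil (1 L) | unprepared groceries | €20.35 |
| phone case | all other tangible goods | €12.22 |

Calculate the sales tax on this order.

Umbrella €34.86: all other tangible goods → 6% + 0% local = 6% → €2.09
Peanut butter €3.57: unprepared groceries → 0% + 1.5% local = 1.5% → €0.05
2% milk (gallon) €5.92: unprepared groceries → 0% + 1.5% local = 1.5% → €0.09
Sundress €56.79: clothing and footwear → 6.75% + 2.75% local = 9.5% → €5.40
Cheddar block €7.85: unprepared groceries → 0% + 1.5% local = 1.5% → €0.12
Scented candle €26.09: all other tangible goods → 6% + 0% local = 6% → €1.57
Olive oil (1 L) €20.35: unprepared groceries → 0% + 1.5% local = 1.5% → €0.31
Phone case €12.22: all other tangible goods → 6% + 0% local = 6% → €0.73
Total tax = €2.09 + €0.05 + €0.09 + €5.40 + €0.12 + €1.57 + €0.31 + €0.73 = €10.36

€10.36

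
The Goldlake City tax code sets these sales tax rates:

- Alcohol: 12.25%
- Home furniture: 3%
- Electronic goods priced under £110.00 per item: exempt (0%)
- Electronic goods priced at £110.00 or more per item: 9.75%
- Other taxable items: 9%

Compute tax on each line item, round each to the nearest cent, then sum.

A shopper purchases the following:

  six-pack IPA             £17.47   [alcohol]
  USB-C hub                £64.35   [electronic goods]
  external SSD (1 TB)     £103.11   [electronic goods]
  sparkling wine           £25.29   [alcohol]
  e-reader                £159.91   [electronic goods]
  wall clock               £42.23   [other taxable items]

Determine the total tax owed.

£24.63

Six-pack IPA £17.47: alcohol → 12.25% → £2.14
USB-C hub £64.35: electronic goods, under £110.00 → 0% → £0.00
External SSD (1 TB) £103.11: electronic goods, under £110.00 → 0% → £0.00
Sparkling wine £25.29: alcohol → 12.25% → £3.10
E-reader £159.91: electronic goods, £110.00 or more → 9.75% → £15.59
Wall clock £42.23: other taxable items → 9% → £3.80
Total tax = £2.14 + £3.10 + £15.59 + £3.80 = £24.63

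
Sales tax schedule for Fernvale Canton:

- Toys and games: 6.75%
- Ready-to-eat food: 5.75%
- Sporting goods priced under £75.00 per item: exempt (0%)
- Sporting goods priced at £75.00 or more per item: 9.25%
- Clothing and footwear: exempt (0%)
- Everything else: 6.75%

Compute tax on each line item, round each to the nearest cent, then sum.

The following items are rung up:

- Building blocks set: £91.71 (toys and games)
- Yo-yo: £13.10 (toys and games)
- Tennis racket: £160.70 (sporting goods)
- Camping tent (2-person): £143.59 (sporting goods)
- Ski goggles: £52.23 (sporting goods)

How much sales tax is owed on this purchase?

Building blocks set £91.71: toys and games → 6.75% → £6.19
Yo-yo £13.10: toys and games → 6.75% → £0.88
Tennis racket £160.70: sporting goods, £75.00 or more → 9.25% → £14.86
Camping tent (2-person) £143.59: sporting goods, £75.00 or more → 9.25% → £13.28
Ski goggles £52.23: sporting goods, under £75.00 → 0% → £0.00
Total tax = £6.19 + £0.88 + £14.86 + £13.28 = £35.21

£35.21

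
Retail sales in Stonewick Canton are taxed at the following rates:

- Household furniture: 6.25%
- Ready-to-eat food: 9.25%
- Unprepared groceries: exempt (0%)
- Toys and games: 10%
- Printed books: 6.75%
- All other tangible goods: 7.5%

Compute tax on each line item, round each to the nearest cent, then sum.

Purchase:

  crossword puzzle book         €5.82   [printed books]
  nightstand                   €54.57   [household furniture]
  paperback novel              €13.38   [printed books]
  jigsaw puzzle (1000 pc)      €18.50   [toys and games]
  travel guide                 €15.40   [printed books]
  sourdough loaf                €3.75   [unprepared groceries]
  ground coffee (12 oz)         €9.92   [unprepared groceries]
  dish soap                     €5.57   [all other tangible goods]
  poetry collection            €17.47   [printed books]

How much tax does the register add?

Crossword puzzle book €5.82: printed books → 6.75% → €0.39
Nightstand €54.57: household furniture → 6.25% → €3.41
Paperback novel €13.38: printed books → 6.75% → €0.90
Jigsaw puzzle (1000 pc) €18.50: toys and games → 10% → €1.85
Travel guide €15.40: printed books → 6.75% → €1.04
Sourdough loaf €3.75: unprepared groceries → 0% → €0.00
Ground coffee (12 oz) €9.92: unprepared groceries → 0% → €0.00
Dish soap €5.57: all other tangible goods → 7.5% → €0.42
Poetry collection €17.47: printed books → 6.75% → €1.18
Total tax = €0.39 + €3.41 + €0.90 + €1.85 + €1.04 + €0.42 + €1.18 = €9.19

€9.19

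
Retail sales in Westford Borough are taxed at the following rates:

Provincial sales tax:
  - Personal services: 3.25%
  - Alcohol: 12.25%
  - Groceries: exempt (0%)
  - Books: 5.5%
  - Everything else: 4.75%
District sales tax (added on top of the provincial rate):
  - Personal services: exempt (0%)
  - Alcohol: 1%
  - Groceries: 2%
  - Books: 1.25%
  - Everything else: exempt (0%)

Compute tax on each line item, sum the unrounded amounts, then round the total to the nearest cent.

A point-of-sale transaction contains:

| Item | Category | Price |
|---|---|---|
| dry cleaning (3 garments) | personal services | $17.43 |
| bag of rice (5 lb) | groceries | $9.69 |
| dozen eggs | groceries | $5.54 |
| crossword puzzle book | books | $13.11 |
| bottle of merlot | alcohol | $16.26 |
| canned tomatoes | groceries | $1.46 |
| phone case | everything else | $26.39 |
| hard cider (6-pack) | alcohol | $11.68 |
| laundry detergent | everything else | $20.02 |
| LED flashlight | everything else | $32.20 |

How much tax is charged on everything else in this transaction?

Phone case $26.39: everything else → 4.75% + 0% district = 4.75% → $1.253525
Laundry detergent $20.02: everything else → 4.75% + 0% district = 4.75% → $0.95095
LED flashlight $32.20: everything else → 4.75% + 0% district = 4.75% → $1.5295
Tax on everything else: unrounded sum = $3.733975 → $3.73

$3.73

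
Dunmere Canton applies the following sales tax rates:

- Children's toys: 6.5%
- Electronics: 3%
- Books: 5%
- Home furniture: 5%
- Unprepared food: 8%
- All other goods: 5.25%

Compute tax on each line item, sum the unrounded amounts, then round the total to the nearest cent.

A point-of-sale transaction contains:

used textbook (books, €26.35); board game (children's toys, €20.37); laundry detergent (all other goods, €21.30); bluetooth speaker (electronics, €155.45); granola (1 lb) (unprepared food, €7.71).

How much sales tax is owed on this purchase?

Used textbook €26.35: books → 5% → €1.3175
Board game €20.37: children's toys → 6.5% → €1.32405
Laundry detergent €21.30: all other goods → 5.25% → €1.11825
Bluetooth speaker €155.45: electronics → 3% → €4.6635
Granola (1 lb) €7.71: unprepared food → 8% → €0.6168
Unrounded tax sum = €9.0401 → €9.04

€9.04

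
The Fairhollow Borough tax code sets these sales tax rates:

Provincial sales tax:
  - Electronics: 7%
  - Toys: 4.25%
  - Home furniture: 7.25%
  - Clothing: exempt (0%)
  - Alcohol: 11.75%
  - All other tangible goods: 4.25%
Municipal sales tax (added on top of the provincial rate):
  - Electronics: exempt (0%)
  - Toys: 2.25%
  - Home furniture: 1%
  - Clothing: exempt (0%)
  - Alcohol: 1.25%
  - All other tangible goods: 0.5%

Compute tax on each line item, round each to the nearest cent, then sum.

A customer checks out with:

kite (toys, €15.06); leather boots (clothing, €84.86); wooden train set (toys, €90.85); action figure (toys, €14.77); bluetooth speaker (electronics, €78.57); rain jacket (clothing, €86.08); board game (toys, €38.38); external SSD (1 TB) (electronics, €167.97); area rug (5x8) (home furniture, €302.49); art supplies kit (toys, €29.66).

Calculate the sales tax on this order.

Kite €15.06: toys → 4.25% + 2.25% municipal = 6.5% → €0.98
Leather boots €84.86: clothing → 0% + 0% municipal = 0% → €0.00
Wooden train set €90.85: toys → 4.25% + 2.25% municipal = 6.5% → €5.91
Action figure €14.77: toys → 4.25% + 2.25% municipal = 6.5% → €0.96
Bluetooth speaker €78.57: electronics → 7% + 0% municipal = 7% → €5.50
Rain jacket €86.08: clothing → 0% + 0% municipal = 0% → €0.00
Board game €38.38: toys → 4.25% + 2.25% municipal = 6.5% → €2.49
External SSD (1 TB) €167.97: electronics → 7% + 0% municipal = 7% → €11.76
Area rug (5x8) €302.49: home furniture → 7.25% + 1% municipal = 8.25% → €24.96
Art supplies kit €29.66: toys → 4.25% + 2.25% municipal = 6.5% → €1.93
Total tax = €0.98 + €5.91 + €0.96 + €5.50 + €2.49 + €11.76 + €24.96 + €1.93 = €54.49

€54.49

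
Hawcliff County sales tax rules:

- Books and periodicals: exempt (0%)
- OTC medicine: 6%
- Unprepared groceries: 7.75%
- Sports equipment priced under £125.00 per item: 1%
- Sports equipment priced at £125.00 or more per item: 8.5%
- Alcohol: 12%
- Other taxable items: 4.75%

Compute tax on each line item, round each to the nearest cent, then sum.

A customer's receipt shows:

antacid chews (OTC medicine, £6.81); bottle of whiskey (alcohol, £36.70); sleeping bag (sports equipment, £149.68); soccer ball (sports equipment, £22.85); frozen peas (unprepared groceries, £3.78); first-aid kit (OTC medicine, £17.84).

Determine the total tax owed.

£19.12

Antacid chews £6.81: OTC medicine → 6% → £0.41
Bottle of whiskey £36.70: alcohol → 12% → £4.40
Sleeping bag £149.68: sports equipment, £125.00 or more → 8.5% → £12.72
Soccer ball £22.85: sports equipment, under £125.00 → 1% → £0.23
Frozen peas £3.78: unprepared groceries → 7.75% → £0.29
First-aid kit £17.84: OTC medicine → 6% → £1.07
Total tax = £0.41 + £4.40 + £12.72 + £0.23 + £0.29 + £1.07 = £19.12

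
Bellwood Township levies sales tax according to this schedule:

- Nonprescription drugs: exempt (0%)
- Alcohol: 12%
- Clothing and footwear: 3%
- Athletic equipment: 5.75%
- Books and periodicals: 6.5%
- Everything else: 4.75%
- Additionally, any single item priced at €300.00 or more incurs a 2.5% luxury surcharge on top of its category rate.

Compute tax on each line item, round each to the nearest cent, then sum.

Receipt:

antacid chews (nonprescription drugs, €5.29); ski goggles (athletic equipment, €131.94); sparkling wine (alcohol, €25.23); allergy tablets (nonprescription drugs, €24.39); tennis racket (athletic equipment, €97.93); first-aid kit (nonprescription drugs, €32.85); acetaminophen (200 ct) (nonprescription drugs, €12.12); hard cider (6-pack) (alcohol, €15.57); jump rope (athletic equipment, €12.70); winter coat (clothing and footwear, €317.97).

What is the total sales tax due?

€36.34

Antacid chews €5.29: nonprescription drugs → 0% → €0.00
Ski goggles €131.94: athletic equipment → 5.75% → €7.59
Sparkling wine €25.23: alcohol → 12% → €3.03
Allergy tablets €24.39: nonprescription drugs → 0% → €0.00
Tennis racket €97.93: athletic equipment → 5.75% → €5.63
First-aid kit €32.85: nonprescription drugs → 0% → €0.00
Acetaminophen (200 ct) €12.12: nonprescription drugs → 0% → €0.00
Hard cider (6-pack) €15.57: alcohol → 12% → €1.87
Jump rope €12.70: athletic equipment → 5.75% → €0.73
Winter coat €317.97: clothing and footwear → 3% + 2.5% surcharge = 5.5% → €17.49
Total tax = €7.59 + €3.03 + €5.63 + €1.87 + €0.73 + €17.49 = €36.34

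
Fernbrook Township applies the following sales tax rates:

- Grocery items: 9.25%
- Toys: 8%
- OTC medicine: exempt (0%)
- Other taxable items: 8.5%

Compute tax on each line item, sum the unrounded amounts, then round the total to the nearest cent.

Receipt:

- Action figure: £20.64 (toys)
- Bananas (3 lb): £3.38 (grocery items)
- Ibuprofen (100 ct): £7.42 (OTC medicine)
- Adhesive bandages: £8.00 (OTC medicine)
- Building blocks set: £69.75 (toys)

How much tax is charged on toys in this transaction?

Action figure £20.64: toys → 8% → £1.6512
Building blocks set £69.75: toys → 8% → £5.58
Tax on toys: unrounded sum = £7.2312 → £7.23

£7.23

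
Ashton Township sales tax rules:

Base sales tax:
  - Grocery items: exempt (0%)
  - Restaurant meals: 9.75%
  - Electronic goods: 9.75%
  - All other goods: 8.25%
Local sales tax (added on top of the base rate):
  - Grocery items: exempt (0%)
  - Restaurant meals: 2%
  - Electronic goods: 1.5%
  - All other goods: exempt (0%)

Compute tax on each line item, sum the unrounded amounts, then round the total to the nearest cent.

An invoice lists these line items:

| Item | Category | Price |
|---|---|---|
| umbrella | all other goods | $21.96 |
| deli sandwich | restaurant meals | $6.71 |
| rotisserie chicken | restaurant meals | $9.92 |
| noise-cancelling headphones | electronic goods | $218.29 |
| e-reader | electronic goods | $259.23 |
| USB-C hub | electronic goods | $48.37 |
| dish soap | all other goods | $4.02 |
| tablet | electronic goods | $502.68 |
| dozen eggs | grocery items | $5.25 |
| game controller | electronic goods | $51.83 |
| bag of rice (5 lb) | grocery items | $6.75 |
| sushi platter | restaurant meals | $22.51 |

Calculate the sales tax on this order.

Umbrella $21.96: all other goods → 8.25% + 0% local = 8.25% → $1.8117
Deli sandwich $6.71: restaurant meals → 9.75% + 2% local = 11.75% → $0.788425
Rotisserie chicken $9.92: restaurant meals → 9.75% + 2% local = 11.75% → $1.1656
Noise-cancelling headphones $218.29: electronic goods → 9.75% + 1.5% local = 11.25% → $24.557625
E-reader $259.23: electronic goods → 9.75% + 1.5% local = 11.25% → $29.163375
USB-C hub $48.37: electronic goods → 9.75% + 1.5% local = 11.25% → $5.441625
Dish soap $4.02: all other goods → 8.25% + 0% local = 8.25% → $0.33165
Tablet $502.68: electronic goods → 9.75% + 1.5% local = 11.25% → $56.5515
Dozen eggs $5.25: grocery items → 0% + 0% local = 0% → $0.00
Game controller $51.83: electronic goods → 9.75% + 1.5% local = 11.25% → $5.830875
Bag of rice (5 lb) $6.75: grocery items → 0% + 0% local = 0% → $0.00
Sushi platter $22.51: restaurant meals → 9.75% + 2% local = 11.75% → $2.644925
Unrounded tax sum = $128.2873 → $128.29

$128.29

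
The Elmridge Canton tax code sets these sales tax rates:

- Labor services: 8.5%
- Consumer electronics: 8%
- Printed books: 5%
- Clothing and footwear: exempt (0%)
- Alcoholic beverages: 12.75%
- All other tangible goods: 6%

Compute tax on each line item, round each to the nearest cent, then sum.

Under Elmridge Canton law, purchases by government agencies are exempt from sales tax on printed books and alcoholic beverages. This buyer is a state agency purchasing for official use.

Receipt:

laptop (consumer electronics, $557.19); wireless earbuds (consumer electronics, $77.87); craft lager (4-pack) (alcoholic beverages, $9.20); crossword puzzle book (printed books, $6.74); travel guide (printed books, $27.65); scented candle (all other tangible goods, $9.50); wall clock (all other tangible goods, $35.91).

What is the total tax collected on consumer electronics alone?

$50.81

Laptop $557.19: consumer electronics → 8% → $44.58
Wireless earbuds $77.87: consumer electronics → 8% → $6.23
Tax on consumer electronics = $44.58 + $6.23 = $50.81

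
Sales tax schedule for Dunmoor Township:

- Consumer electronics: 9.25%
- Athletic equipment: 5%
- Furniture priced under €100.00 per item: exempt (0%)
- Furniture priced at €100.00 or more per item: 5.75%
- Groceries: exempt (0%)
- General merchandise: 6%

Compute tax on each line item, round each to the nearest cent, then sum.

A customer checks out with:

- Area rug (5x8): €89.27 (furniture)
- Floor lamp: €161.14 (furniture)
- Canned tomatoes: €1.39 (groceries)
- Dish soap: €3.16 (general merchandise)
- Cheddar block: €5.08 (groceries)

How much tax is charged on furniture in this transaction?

€9.27

Area rug (5x8) €89.27: furniture, under €100.00 → 0% → €0.00
Floor lamp €161.14: furniture, €100.00 or more → 5.75% → €9.27
Tax on furniture = €0.00 + €9.27 = €9.27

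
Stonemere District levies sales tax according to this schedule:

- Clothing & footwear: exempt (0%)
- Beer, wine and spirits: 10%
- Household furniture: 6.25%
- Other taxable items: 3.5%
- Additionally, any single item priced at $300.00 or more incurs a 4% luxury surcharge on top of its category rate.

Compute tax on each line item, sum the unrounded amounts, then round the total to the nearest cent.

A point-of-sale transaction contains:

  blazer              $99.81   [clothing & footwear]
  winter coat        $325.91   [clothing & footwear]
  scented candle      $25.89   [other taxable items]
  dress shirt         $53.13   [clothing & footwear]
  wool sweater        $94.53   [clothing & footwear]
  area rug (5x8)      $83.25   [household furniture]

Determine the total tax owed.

Blazer $99.81: clothing & footwear → 0% → $0.00
Winter coat $325.91: clothing & footwear → 0% + 4% surcharge = 4% → $13.0364
Scented candle $25.89: other taxable items → 3.5% → $0.90615
Dress shirt $53.13: clothing & footwear → 0% → $0.00
Wool sweater $94.53: clothing & footwear → 0% → $0.00
Area rug (5x8) $83.25: household furniture → 6.25% → $5.203125
Unrounded tax sum = $19.145675 → $19.15

$19.15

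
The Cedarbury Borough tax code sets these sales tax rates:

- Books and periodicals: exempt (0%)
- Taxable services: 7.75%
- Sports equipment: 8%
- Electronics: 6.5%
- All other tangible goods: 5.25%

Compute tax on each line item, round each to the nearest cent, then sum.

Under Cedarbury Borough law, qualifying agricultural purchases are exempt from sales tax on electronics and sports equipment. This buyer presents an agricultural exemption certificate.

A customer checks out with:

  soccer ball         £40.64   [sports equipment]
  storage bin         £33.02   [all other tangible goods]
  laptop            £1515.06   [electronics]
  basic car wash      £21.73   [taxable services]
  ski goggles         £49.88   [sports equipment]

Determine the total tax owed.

£3.41

Soccer ball £40.64: sports equipment, buyer-exempt → 0% → £0.00
Storage bin £33.02: all other tangible goods → 5.25% → £1.73
Laptop £1515.06: electronics, buyer-exempt → 0% → £0.00
Basic car wash £21.73: taxable services → 7.75% → £1.68
Ski goggles £49.88: sports equipment, buyer-exempt → 0% → £0.00
Total tax = £1.73 + £1.68 = £3.41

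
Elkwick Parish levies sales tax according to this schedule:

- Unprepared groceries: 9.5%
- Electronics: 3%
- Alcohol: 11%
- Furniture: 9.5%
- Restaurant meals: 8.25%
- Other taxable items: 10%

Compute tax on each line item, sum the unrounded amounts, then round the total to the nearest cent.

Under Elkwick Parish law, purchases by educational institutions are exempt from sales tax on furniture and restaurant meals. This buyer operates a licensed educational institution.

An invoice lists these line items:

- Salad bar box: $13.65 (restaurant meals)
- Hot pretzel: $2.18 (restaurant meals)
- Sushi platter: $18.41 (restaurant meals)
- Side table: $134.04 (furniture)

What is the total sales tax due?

$0.00

Salad bar box $13.65: restaurant meals, buyer-exempt → 0% → $0.00
Hot pretzel $2.18: restaurant meals, buyer-exempt → 0% → $0.00
Sushi platter $18.41: restaurant meals, buyer-exempt → 0% → $0.00
Side table $134.04: furniture, buyer-exempt → 0% → $0.00
Unrounded tax sum = $0.00 → $0.00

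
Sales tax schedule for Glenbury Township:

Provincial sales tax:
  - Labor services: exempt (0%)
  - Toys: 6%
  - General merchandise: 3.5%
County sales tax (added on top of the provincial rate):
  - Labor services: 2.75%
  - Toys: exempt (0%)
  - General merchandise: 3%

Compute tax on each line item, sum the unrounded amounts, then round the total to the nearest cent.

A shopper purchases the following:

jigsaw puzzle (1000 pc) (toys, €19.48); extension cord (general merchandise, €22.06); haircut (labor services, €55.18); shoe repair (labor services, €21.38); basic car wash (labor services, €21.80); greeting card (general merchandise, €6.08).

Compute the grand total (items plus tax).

Jigsaw puzzle (1000 pc) €19.48: toys → 6% + 0% county = 6% → €1.1688
Extension cord €22.06: general merchandise → 3.5% + 3% county = 6.5% → €1.4339
Haircut €55.18: labor services → 0% + 2.75% county = 2.75% → €1.51745
Shoe repair €21.38: labor services → 0% + 2.75% county = 2.75% → €0.58795
Basic car wash €21.80: labor services → 0% + 2.75% county = 2.75% → €0.5995
Greeting card €6.08: general merchandise → 3.5% + 3% county = 6.5% → €0.3952
Subtotal = €145.98; unrounded tax = €5.7028 → €5.70; total due = €151.68

€151.68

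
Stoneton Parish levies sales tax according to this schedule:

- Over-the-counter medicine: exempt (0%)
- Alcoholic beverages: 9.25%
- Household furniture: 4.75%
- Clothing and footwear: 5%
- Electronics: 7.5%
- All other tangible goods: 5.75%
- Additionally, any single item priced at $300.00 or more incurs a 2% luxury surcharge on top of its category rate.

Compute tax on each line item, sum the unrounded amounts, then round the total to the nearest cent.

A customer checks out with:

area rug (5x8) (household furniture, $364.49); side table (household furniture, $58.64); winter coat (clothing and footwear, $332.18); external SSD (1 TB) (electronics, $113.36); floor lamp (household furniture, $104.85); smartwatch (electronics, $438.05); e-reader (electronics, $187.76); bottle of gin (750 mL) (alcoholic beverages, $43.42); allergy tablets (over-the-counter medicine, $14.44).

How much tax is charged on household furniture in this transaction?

Area rug (5x8) $364.49: household furniture → 4.75% + 2% surcharge = 6.75% → $24.603075
Side table $58.64: household furniture → 4.75% → $2.7854
Floor lamp $104.85: household furniture → 4.75% → $4.980375
Tax on household furniture: unrounded sum = $32.36885 → $32.37

$32.37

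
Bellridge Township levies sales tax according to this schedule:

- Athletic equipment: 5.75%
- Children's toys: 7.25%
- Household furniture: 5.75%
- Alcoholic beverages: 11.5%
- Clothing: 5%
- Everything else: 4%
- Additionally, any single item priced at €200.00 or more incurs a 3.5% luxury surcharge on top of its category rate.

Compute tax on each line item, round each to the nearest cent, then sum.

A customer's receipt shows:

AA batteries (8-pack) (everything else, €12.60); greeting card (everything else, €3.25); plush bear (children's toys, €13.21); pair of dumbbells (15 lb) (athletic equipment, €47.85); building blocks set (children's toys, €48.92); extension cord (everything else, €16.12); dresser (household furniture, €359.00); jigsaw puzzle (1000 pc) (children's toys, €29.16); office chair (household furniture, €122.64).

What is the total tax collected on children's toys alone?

Plush bear €13.21: children's toys → 7.25% → €0.96
Building blocks set €48.92: children's toys → 7.25% → €3.55
Jigsaw puzzle (1000 pc) €29.16: children's toys → 7.25% → €2.11
Tax on children's toys = €0.96 + €3.55 + €2.11 = €6.62

€6.62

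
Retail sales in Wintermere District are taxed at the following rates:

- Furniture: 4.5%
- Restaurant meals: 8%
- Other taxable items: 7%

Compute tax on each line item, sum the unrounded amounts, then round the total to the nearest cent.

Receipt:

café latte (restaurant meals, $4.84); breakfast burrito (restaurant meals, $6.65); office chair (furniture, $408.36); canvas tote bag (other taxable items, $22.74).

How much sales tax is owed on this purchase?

Café latte $4.84: restaurant meals → 8% → $0.3872
Breakfast burrito $6.65: restaurant meals → 8% → $0.532
Office chair $408.36: furniture → 4.5% → $18.3762
Canvas tote bag $22.74: other taxable items → 7% → $1.5918
Unrounded tax sum = $20.8872 → $20.89

$20.89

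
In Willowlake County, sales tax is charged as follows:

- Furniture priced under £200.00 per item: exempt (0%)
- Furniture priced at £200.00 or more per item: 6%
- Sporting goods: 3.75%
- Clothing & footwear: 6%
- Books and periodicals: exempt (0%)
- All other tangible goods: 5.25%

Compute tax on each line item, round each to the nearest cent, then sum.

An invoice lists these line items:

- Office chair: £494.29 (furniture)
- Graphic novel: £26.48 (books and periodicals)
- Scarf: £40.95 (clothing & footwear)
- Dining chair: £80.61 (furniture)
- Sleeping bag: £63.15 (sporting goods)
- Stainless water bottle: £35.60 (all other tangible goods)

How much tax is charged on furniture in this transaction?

£29.66

Office chair £494.29: furniture, £200.00 or more → 6% → £29.66
Dining chair £80.61: furniture, under £200.00 → 0% → £0.00
Tax on furniture = £29.66 + £0.00 = £29.66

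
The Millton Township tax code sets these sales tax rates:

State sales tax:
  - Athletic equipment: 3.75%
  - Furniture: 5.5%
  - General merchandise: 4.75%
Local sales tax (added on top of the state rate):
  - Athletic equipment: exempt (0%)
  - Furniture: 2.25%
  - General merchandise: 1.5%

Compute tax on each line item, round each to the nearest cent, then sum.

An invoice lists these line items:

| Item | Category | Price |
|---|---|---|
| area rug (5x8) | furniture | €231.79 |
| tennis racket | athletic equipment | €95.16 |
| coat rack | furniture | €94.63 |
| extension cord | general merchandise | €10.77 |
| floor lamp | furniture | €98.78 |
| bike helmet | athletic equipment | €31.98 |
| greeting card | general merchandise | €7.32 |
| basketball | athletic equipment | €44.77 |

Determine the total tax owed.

Area rug (5x8) €231.79: furniture → 5.5% + 2.25% local = 7.75% → €17.96
Tennis racket €95.16: athletic equipment → 3.75% + 0% local = 3.75% → €3.57
Coat rack €94.63: furniture → 5.5% + 2.25% local = 7.75% → €7.33
Extension cord €10.77: general merchandise → 4.75% + 1.5% local = 6.25% → €0.67
Floor lamp €98.78: furniture → 5.5% + 2.25% local = 7.75% → €7.66
Bike helmet €31.98: athletic equipment → 3.75% + 0% local = 3.75% → €1.20
Greeting card €7.32: general merchandise → 4.75% + 1.5% local = 6.25% → €0.46
Basketball €44.77: athletic equipment → 3.75% + 0% local = 3.75% → €1.68
Total tax = €17.96 + €3.57 + €7.33 + €0.67 + €7.66 + €1.20 + €0.46 + €1.68 = €40.53

€40.53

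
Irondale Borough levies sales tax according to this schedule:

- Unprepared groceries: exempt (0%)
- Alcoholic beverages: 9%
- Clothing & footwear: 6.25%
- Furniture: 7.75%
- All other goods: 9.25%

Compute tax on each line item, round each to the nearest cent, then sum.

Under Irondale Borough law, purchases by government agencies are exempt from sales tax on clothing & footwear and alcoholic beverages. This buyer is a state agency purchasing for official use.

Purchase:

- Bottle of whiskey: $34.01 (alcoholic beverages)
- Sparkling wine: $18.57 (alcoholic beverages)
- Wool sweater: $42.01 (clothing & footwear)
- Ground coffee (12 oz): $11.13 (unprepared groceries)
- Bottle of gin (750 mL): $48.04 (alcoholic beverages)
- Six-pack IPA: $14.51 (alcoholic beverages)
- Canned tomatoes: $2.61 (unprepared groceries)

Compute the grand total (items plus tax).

Bottle of whiskey $34.01: alcoholic beverages, buyer-exempt → 0% → $0.00
Sparkling wine $18.57: alcoholic beverages, buyer-exempt → 0% → $0.00
Wool sweater $42.01: clothing & footwear, buyer-exempt → 0% → $0.00
Ground coffee (12 oz) $11.13: unprepared groceries → 0% → $0.00
Bottle of gin (750 mL) $48.04: alcoholic beverages, buyer-exempt → 0% → $0.00
Six-pack IPA $14.51: alcoholic beverages, buyer-exempt → 0% → $0.00
Canned tomatoes $2.61: unprepared groceries → 0% → $0.00
Subtotal = $170.88; tax = $0.00; total due = $170.88

$170.88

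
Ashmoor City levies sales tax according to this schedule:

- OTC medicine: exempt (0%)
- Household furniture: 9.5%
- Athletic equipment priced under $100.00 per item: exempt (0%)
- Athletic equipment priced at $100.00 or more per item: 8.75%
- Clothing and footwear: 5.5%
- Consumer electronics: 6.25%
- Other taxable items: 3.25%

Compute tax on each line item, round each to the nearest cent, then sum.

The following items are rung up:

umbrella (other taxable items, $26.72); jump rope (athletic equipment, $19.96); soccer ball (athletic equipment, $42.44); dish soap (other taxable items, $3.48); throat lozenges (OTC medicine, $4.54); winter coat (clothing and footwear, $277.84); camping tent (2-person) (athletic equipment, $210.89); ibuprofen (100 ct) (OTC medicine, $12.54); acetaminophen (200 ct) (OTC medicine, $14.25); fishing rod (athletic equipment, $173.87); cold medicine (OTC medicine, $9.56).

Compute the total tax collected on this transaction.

$49.92

Umbrella $26.72: other taxable items → 3.25% → $0.87
Jump rope $19.96: athletic equipment, under $100.00 → 0% → $0.00
Soccer ball $42.44: athletic equipment, under $100.00 → 0% → $0.00
Dish soap $3.48: other taxable items → 3.25% → $0.11
Throat lozenges $4.54: OTC medicine → 0% → $0.00
Winter coat $277.84: clothing and footwear → 5.5% → $15.28
Camping tent (2-person) $210.89: athletic equipment, $100.00 or more → 8.75% → $18.45
Ibuprofen (100 ct) $12.54: OTC medicine → 0% → $0.00
Acetaminophen (200 ct) $14.25: OTC medicine → 0% → $0.00
Fishing rod $173.87: athletic equipment, $100.00 or more → 8.75% → $15.21
Cold medicine $9.56: OTC medicine → 0% → $0.00
Total tax = $0.87 + $0.11 + $15.28 + $18.45 + $15.21 = $49.92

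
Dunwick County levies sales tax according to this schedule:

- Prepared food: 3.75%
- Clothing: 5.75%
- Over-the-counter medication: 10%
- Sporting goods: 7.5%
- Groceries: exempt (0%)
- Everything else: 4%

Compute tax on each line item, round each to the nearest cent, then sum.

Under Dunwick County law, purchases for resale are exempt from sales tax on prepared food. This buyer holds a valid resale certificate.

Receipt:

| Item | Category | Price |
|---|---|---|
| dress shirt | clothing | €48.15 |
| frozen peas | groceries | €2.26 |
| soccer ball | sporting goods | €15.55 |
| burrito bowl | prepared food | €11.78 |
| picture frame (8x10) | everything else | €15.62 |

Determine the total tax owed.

€4.56

Dress shirt €48.15: clothing → 5.75% → €2.77
Frozen peas €2.26: groceries → 0% → €0.00
Soccer ball €15.55: sporting goods → 7.5% → €1.17
Burrito bowl €11.78: prepared food, buyer-exempt → 0% → €0.00
Picture frame (8x10) €15.62: everything else → 4% → €0.62
Total tax = €2.77 + €1.17 + €0.62 = €4.56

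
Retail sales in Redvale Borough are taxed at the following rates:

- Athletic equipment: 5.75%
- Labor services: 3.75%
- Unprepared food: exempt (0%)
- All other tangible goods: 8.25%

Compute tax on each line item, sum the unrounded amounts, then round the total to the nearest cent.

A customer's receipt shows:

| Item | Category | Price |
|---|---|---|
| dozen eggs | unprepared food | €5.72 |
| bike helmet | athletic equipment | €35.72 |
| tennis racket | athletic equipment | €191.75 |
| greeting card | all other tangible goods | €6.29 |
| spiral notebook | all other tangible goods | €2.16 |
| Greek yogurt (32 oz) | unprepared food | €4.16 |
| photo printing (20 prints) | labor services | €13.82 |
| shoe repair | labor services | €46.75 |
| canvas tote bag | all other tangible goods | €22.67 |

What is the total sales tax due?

€17.92

Dozen eggs €5.72: unprepared food → 0% → €0.00
Bike helmet €35.72: athletic equipment → 5.75% → €2.0539
Tennis racket €191.75: athletic equipment → 5.75% → €11.025625
Greeting card €6.29: all other tangible goods → 8.25% → €0.518925
Spiral notebook €2.16: all other tangible goods → 8.25% → €0.1782
Greek yogurt (32 oz) €4.16: unprepared food → 0% → €0.00
Photo printing (20 prints) €13.82: labor services → 3.75% → €0.51825
Shoe repair €46.75: labor services → 3.75% → €1.753125
Canvas tote bag €22.67: all other tangible goods → 8.25% → €1.870275
Unrounded tax sum = €17.9183 → €17.92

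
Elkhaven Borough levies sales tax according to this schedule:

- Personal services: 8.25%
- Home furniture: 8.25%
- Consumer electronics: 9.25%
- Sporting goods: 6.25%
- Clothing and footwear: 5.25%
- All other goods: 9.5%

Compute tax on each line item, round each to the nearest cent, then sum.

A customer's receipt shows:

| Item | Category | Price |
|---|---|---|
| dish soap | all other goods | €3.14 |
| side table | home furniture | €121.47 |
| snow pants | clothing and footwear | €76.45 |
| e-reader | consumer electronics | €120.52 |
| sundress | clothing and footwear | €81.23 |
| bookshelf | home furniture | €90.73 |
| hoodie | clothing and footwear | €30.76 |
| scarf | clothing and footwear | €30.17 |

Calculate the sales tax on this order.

€40.42

Dish soap €3.14: all other goods → 9.5% → €0.30
Side table €121.47: home furniture → 8.25% → €10.02
Snow pants €76.45: clothing and footwear → 5.25% → €4.01
E-reader €120.52: consumer electronics → 9.25% → €11.15
Sundress €81.23: clothing and footwear → 5.25% → €4.26
Bookshelf €90.73: home furniture → 8.25% → €7.49
Hoodie €30.76: clothing and footwear → 5.25% → €1.61
Scarf €30.17: clothing and footwear → 5.25% → €1.58
Total tax = €0.30 + €10.02 + €4.01 + €11.15 + €4.26 + €7.49 + €1.61 + €1.58 = €40.42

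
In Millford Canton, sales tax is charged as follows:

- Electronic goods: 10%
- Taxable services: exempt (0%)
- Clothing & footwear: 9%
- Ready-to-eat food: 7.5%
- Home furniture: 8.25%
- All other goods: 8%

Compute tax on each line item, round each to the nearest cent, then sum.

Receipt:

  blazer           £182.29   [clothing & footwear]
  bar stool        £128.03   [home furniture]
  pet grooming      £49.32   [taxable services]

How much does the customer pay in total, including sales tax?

Blazer £182.29: clothing & footwear → 9% → £16.41
Bar stool £128.03: home furniture → 8.25% → £10.56
Pet grooming £49.32: taxable services → 0% → £0.00
Subtotal = £359.64; tax = £26.97; total due = £386.61

£386.61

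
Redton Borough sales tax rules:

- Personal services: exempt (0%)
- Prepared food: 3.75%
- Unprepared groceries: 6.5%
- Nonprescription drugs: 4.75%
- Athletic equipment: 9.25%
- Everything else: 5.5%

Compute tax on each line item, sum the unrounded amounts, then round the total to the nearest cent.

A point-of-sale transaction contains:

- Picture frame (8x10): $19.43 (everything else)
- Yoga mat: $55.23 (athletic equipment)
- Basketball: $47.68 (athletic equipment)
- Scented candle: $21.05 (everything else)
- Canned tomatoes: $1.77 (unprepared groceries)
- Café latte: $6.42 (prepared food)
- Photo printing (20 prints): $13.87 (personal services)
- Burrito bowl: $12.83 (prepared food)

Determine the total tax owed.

$12.58

Picture frame (8x10) $19.43: everything else → 5.5% → $1.06865
Yoga mat $55.23: athletic equipment → 9.25% → $5.108775
Basketball $47.68: athletic equipment → 9.25% → $4.4104
Scented candle $21.05: everything else → 5.5% → $1.15775
Canned tomatoes $1.77: unprepared groceries → 6.5% → $0.11505
Café latte $6.42: prepared food → 3.75% → $0.24075
Photo printing (20 prints) $13.87: personal services → 0% → $0.00
Burrito bowl $12.83: prepared food → 3.75% → $0.481125
Unrounded tax sum = $12.5825 → $12.58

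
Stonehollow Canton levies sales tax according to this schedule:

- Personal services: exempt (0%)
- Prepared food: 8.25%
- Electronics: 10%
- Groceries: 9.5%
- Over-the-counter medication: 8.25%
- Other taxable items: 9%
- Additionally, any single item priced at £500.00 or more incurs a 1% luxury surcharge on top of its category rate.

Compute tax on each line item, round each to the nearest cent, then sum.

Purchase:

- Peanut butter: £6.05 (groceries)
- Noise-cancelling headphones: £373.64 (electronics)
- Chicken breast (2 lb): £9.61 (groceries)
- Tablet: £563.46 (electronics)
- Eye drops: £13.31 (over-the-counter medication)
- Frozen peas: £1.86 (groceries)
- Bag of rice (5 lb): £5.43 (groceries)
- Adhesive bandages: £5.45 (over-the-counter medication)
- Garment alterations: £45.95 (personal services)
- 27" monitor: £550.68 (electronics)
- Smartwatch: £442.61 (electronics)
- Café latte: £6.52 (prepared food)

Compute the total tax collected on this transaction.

£208.44

Peanut butter £6.05: groceries → 9.5% → £0.57
Noise-cancelling headphones £373.64: electronics → 10% → £37.36
Chicken breast (2 lb) £9.61: groceries → 9.5% → £0.91
Tablet £563.46: electronics → 10% + 1% surcharge = 11% → £61.98
Eye drops £13.31: over-the-counter medication → 8.25% → £1.10
Frozen peas £1.86: groceries → 9.5% → £0.18
Bag of rice (5 lb) £5.43: groceries → 9.5% → £0.52
Adhesive bandages £5.45: over-the-counter medication → 8.25% → £0.45
Garment alterations £45.95: personal services → 0% → £0.00
27" monitor £550.68: electronics → 10% + 1% surcharge = 11% → £60.57
Smartwatch £442.61: electronics → 10% → £44.26
Café latte £6.52: prepared food → 8.25% → £0.54
Total tax = £0.57 + £37.36 + £0.91 + £61.98 + £1.10 + £0.18 + £0.52 + £0.45 + £60.57 + £44.26 + £0.54 = £208.44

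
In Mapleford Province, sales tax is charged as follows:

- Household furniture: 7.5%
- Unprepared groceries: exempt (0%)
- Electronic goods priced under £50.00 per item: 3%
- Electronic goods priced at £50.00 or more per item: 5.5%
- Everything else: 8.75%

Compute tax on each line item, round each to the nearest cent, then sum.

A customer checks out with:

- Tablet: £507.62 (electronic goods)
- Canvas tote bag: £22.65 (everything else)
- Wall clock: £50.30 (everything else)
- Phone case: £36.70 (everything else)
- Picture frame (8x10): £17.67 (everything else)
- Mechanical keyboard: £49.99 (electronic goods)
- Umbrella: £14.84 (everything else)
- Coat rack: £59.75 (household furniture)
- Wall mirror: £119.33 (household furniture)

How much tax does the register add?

£55.29

Tablet £507.62: electronic goods, £50.00 or more → 5.5% → £27.92
Canvas tote bag £22.65: everything else → 8.75% → £1.98
Wall clock £50.30: everything else → 8.75% → £4.40
Phone case £36.70: everything else → 8.75% → £3.21
Picture frame (8x10) £17.67: everything else → 8.75% → £1.55
Mechanical keyboard £49.99: electronic goods, under £50.00 → 3% → £1.50
Umbrella £14.84: everything else → 8.75% → £1.30
Coat rack £59.75: household furniture → 7.5% → £4.48
Wall mirror £119.33: household furniture → 7.5% → £8.95
Total tax = £27.92 + £1.98 + £4.40 + £3.21 + £1.55 + £1.50 + £1.30 + £4.48 + £8.95 = £55.29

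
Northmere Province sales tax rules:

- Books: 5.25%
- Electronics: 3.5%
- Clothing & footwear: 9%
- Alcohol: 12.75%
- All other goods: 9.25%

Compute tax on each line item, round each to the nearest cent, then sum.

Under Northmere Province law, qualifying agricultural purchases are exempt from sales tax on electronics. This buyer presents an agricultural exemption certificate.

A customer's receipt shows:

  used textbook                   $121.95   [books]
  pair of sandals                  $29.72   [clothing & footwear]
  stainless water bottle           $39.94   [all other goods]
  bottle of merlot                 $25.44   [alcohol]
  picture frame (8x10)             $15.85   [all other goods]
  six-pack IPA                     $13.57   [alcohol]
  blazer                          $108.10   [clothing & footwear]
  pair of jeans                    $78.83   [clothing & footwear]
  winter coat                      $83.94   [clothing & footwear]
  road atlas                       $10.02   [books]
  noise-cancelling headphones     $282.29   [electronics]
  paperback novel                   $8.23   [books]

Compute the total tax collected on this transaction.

$44.53

Used textbook $121.95: books → 5.25% → $6.40
Pair of sandals $29.72: clothing & footwear → 9% → $2.67
Stainless water bottle $39.94: all other goods → 9.25% → $3.69
Bottle of merlot $25.44: alcohol → 12.75% → $3.24
Picture frame (8x10) $15.85: all other goods → 9.25% → $1.47
Six-pack IPA $13.57: alcohol → 12.75% → $1.73
Blazer $108.10: clothing & footwear → 9% → $9.73
Pair of jeans $78.83: clothing & footwear → 9% → $7.09
Winter coat $83.94: clothing & footwear → 9% → $7.55
Road atlas $10.02: books → 5.25% → $0.53
Noise-cancelling headphones $282.29: electronics, buyer-exempt → 0% → $0.00
Paperback novel $8.23: books → 5.25% → $0.43
Total tax = $6.40 + $2.67 + $3.69 + $3.24 + $1.47 + $1.73 + $9.73 + $7.09 + $7.55 + $0.53 + $0.43 = $44.53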